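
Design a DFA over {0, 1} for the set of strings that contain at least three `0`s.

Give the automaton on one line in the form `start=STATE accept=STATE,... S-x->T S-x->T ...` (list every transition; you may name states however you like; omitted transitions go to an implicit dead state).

Count `0`s, saturating at 4: states q0 through q3 mean 0 through 3 `0`s seen; q4 means more than 3. Each `0` increments (capped at q4); other symbols loop. Accept from {q3, q4}.
5 states suffice.
        0   1  
>  q0   q1  q0 
   q1   q2  q1 
   q2   q3  q2 
 * q3   q4  q3 
 * q4   q4  q4 
(> = start, * = accepting)

start=q0 accept=q3,q4 q0-0->q1 q0-1->q0 q1-0->q2 q1-1->q1 q2-0->q3 q2-1->q2 q3-0->q4 q3-1->q3 q4-0->q4 q4-1->q4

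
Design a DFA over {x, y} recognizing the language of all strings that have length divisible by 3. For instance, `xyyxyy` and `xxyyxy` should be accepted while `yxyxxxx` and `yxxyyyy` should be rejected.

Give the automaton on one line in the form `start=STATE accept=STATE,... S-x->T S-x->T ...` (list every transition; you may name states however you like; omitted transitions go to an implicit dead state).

start=A accept=A A-x->B A-y->B B-x->C B-y->C C-x->A C-y->A

Only the length mod 3 matters, so use a 3-cycle: from any state, every input symbol moves to the next state, wrapping C back to A. Mark A accepting.
A 3-state machine:
       x  y 
>* A   B  B 
   B   C  C 
   C   A  A 
(> = start, * = accepting)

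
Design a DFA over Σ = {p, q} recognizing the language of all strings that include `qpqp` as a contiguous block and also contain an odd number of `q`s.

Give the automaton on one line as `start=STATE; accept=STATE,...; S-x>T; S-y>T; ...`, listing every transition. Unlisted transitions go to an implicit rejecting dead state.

start=S0; accept=S9; S0-p>S0; S0-q>S1; S1-p>S2; S1-q>S3; S2-p>S4; S2-q>S5; S3-p>S6; S3-q>S1; S4-p>S4; S4-q>S3; S5-p>S7; S5-q>S1; S6-p>S0; S6-q>S8; S7-p>S7; S7-q>S9; S8-p>S9; S8-q>S3; S9-p>S9; S9-q>S7

Handle the two conditions separately and then intersect. One (5 states) tracks whether and how much of `qpqp` has been seen; the other (2 states) tracks the count of `q`s modulo 2. Each combined state is a pair, one component from each; accept when both components accept.
        p   q  
>  S0   S0  S1 
   S1   S2  S3 
   S2   S4  S5 
   S3   S6  S1 
   S4   S4  S3 
   S5   S7  S1 
   S6   S0  S8 
   S7   S7  S9 
   S8   S9  S3 
 * S9   S9  S7 
(> = start, * = accepting)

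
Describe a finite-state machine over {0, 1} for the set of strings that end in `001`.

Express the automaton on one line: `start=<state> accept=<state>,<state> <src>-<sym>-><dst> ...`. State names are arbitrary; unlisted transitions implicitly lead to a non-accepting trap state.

Remember how much of `001` the current input suffix matches. State S0 means no match yet; S1 means the last symbol is `0`; S2 means the last 2 symbols are `00`; S3 means the last 3 symbols are `001`. Only S3 accepts. On a mismatch, fall back to the longest proper suffix that is still a prefix of `001`.
        0   1  
>  S0   S1  S0 
   S1   S2  S0 
   S2   S2  S3 
 * S3   S1  S0 
(> = start, * = accepting)

start=S0 accept=S3 S0-0->S1 S0-1->S0 S1-0->S2 S1-1->S0 S2-0->S2 S2-1->S3 S3-0->S1 S3-1->S0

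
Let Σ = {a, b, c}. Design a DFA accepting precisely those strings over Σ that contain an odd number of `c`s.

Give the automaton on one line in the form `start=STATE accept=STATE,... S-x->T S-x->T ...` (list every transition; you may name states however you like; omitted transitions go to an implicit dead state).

start=q0 accept=q1 q0-a->q0 q0-b->q0 q0-c->q1 q1-a->q1 q1-b->q1 q1-c->q0

Keep the running count of `c`s modulo 2: each `c` advances along the cycle q0 → q1 → q0 while other symbols loop. Accept at q1.
        a   b   c  
>  q0   q0  q0  q1 
 * q1   q1  q1  q0 
(> = start, * = accepting)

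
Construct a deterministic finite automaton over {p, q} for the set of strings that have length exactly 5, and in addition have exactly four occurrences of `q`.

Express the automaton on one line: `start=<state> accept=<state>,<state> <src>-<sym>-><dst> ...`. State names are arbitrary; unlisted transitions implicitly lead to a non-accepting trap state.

start=S0 accept=S10 S0-p->S1 S0-q->S2 S1-p->S3 S1-q->S4 S2-p->S4 S2-q->S5 S3-p->S3 S3-q->S3 S4-p->S3 S4-q->S6 S5-p->S6 S5-q->S7 S6-p->S3 S6-q->S8 S7-p->S8 S7-q->S9 S8-p->S3 S8-q->S10 S9-p->S10 S9-q->S3 S10-p->S3 S10-q->S3

Handle the two conditions separately and then intersect. The first has 7 states tracking the input length, saturating at 6; the second has 6 states tracking the count of `q`s, saturating at 5. A product state is a pair (one from each), accepting exactly when both do. After merging equivalent states the machine shrinks.
11 states suffice.
          p    q  
>  S0     S1   S2 
   S1     S3   S4 
   S2     S4   S5 
   S3     S3   S3 
   S4     S3   S6 
   S5     S6   S7 
   S6     S3   S8 
   S7     S8   S9 
   S8     S3  S10 
   S9    S10   S3 
 * S10    S3   S3 
(> = start, * = accepting)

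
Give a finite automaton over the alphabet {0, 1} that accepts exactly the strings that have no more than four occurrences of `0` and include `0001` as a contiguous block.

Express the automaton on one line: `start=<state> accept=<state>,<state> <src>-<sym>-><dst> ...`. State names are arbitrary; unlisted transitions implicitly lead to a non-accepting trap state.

start=q0 accept=q8,q10 q0-0->q1 q0-1->q0 q1-0->q2 q1-1->q3 q2-0->q4 q2-1->q5 q3-0->q6 q3-1->q3 q4-0->q7 q4-1->q8 q5-0->q5 q5-1->q5 q6-0->q9 q6-1->q5 q7-0->q5 q7-1->q10 q8-0->q10 q8-1->q8 q9-0->q7 q9-1->q5 q10-0->q5 q10-1->q10

Handle the two conditions separately and then intersect. The first has 6 states tracking the count of `0`s, saturating at 5; the second has 5 states tracking whether and how much of `0001` has been seen. A product state is a pair (one from each), accepting exactly when both do. Equivalent product states are then merged.
          0    1  
>  q0     q1   q0 
   q1     q2   q3 
   q2     q4   q5 
   q3     q6   q3 
   q4     q7   q8 
   q5     q5   q5 
   q6     q9   q5 
   q7     q5  q10 
 * q8    q10   q8 
   q9     q7   q5 
 * q10    q5  q10 
(> = start, * = accepting)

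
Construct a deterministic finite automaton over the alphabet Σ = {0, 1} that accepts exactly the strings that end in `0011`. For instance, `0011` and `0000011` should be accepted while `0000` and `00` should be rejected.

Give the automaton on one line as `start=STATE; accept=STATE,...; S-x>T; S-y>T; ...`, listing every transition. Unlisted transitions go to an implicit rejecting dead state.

start=A; accept=E; A-0>B; A-1>A; B-0>C; B-1>A; C-0>C; C-1>D; D-0>B; D-1>E; E-0>B; E-1>A

Remember how much of `0011` the current input suffix matches. State A means no match yet; B means the last symbol is `0`; C means the last 2 symbols are `00`; D means the last 3 symbols are `001`; E means the last 4 symbols are `0011`. Only E accepts. On a mismatch, fall back to the longest proper suffix that is still a prefix of `0011`.
With 5 states:
       0  1 
>  A   B  A 
   B   C  A 
   C   C  D 
   D   B  E 
 * E   B  A 
(> = start, * = accepting)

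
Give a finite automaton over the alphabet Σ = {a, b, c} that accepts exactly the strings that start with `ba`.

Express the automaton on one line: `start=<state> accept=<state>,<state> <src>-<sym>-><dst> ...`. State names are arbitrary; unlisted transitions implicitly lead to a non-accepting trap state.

Check the first 2 symbols one by one: q0 through q1 record how many have matched `ba` so far; any wrong symbol goes to the dead state q3. After all 2 match we enter the accepting sink q2.
4 states suffice.
        a   b   c  
>  q0   q3  q1  q3 
   q1   q2  q3  q3 
 * q2   q2  q2  q2 
   q3   q3  q3  q3 
(> = start, * = accepting)

start=q0 accept=q2 q0-a->q3 q0-b->q1 q0-c->q3 q1-a->q2 q1-b->q3 q1-c->q3 q2-a->q2 q2-b->q2 q2-c->q2 q3-a->q3 q3-b->q3 q3-c->q3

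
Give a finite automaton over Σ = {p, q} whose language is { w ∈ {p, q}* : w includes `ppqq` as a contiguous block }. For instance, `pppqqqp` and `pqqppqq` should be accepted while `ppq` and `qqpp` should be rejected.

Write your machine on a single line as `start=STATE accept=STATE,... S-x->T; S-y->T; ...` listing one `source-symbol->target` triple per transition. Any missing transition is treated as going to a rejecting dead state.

start=A; accept=E; A-p->B; A-q->A; B-p->C; B-q->A; C-p->C; C-q->D; D-p->B; D-q->E; E-p->E; E-q->E

States A..D record the length of the longest prefix of `ppqq` that matches the current input suffix. Reaching E means `ppqq` has been seen, and we stay there forever. Accept from E.
       p  q 
>  A   B  A 
   B   C  A 
   C   C  D 
   D   B  E 
 * E   E  E 
(> = start, * = accepting)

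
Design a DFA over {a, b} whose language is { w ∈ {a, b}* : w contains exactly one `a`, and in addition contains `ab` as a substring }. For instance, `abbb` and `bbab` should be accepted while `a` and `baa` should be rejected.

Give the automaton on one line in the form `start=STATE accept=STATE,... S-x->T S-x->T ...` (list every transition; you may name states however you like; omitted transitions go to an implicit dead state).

Build one automaton per condition and run them in lockstep. The first has 3 states tracking the count of `a`s, saturating at 2; the second has 3 states tracking whether and how much of `ab` has been seen. A product state is a pair (one from each), accepting exactly when both do.
A 5-state machine:
        a   b  
>  S0   S1  S0 
   S1   S2  S3 
   S2   S2  S4 
 * S3   S4  S3 
   S4   S4  S4 
(> = start, * = accepting)

start=S0 accept=S3 S0-a->S1 S0-b->S0 S1-a->S2 S1-b->S3 S2-a->S2 S2-b->S4 S3-a->S4 S3-b->S3 S4-a->S4 S4-b->S4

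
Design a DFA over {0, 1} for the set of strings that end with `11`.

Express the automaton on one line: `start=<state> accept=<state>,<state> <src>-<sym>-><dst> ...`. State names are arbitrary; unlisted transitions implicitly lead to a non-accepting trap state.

Let each state record the length of the longest suffix of the input read so far that is also a prefix of `11`. S1 means the last symbol is `1`; S2 means the last 2 symbols are `11`. Accept only at S2, where the string currently ends in `11`.
        0   1  
>  S0   S0  S1 
   S1   S0  S2 
 * S2   S0  S2 
(> = start, * = accepting)

start=S0 accept=S2 S0-0->S0 S0-1->S1 S1-0->S0 S1-1->S2 S2-0->S0 S2-1->S2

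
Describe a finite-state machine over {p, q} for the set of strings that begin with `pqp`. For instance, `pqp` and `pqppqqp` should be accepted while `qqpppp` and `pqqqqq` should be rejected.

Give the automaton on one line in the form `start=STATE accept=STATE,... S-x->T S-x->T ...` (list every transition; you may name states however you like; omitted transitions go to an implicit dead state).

Check the first 3 symbols one by one: s0 through s2 record how many have matched `pqp` so far; any wrong symbol goes to the dead state s4. After all 3 match we enter the accepting sink s3.
5 states suffice.
        p   q  
>  s0   s1  s4 
   s1   s4  s2 
   s2   s3  s4 
 * s3   s3  s3 
   s4   s4  s4 
(> = start, * = accepting)

start=s0 accept=s3 s0-p->s1 s0-q->s4 s1-p->s4 s1-q->s2 s2-p->s3 s2-q->s4 s3-p->s3 s3-q->s3 s4-p->s4 s4-q->s4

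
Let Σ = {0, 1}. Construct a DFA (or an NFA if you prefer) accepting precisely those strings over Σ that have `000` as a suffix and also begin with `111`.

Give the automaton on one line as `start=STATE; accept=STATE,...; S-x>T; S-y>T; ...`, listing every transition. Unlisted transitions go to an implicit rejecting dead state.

start=q0; accept=q10; q0-0>q1; q0-1>q2; q1-0>q3; q1-1>q4; q2-0>q1; q2-1>q5; q3-0>q6; q3-1>q4; q4-0>q1; q4-1>q4; q5-0>q1; q5-1>q7; q6-0>q6; q6-1>q4; q7-0>q8; q7-1>q7; q8-0>q9; q8-1>q7; q9-0>q10; q9-1>q7; q10-0>q10; q10-1>q7

Run two small machines in parallel and take their product. One (4 states) tracks how much of the suffix `000` has currently been matched; the other (5 states) tracks whether the input so far still matches the prefix `111`. Each combined state is a pair, one component from each; accept when both components accept.
With 11 states:
          0    1  
>  q0     q1   q2 
   q1     q3   q4 
   q2     q1   q5 
   q3     q6   q4 
   q4     q1   q4 
   q5     q1   q7 
   q6     q6   q4 
   q7     q8   q7 
   q8     q9   q7 
   q9    q10   q7 
 * q10   q10   q7 
(> = start, * = accepting)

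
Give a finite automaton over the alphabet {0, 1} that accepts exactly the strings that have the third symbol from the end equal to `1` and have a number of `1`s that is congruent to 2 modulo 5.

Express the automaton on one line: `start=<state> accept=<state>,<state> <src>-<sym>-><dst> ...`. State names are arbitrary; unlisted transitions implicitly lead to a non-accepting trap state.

Run two small machines in parallel and take their product. The first has 15 states tracking the last 3 symbols read; the second has 5 states tracking the count of `1`s modulo 5. A product state is a pair (one from each), accepting exactly when both do. After merging equivalent states the machine shrinks.
       0  1 
>  A   A  B 
   B   C  D 
   C   E  F 
   D   G  H 
   E   E  I 
 * F   J  H 
 * G   K  H 
   H   H  L 
   I   J  H 
   J   K  H 
 * K   M  H 
   L   L  N 
   M   M  H 
   N   A  O 
   O   C  P 
 * P   G  H 
(> = start, * = accepting)

start=A accept=F,G,K,P A-0->A A-1->B B-0->C B-1->D C-0->E C-1->F D-0->G D-1->H E-0->E E-1->I F-0->J F-1->H G-0->K G-1->H H-0->H H-1->L I-0->J I-1->H J-0->K J-1->H K-0->M K-1->H L-0->L L-1->N M-0->M M-1->H N-0->A N-1->O O-0->C O-1->P P-0->G P-1->H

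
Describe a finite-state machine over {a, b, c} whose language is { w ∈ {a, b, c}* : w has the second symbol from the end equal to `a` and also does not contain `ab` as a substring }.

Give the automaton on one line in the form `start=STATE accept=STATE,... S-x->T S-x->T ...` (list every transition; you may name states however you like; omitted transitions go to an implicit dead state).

start=q0 accept=q2,q4 q0-a->q1 q0-b->q0 q0-c->q0 q1-a->q2 q1-b->q3 q1-c->q4 q2-a->q2 q2-b->q3 q2-c->q4 q3-a->q3 q3-b->q3 q3-c->q3 q4-a->q1 q4-b->q0 q4-c->q0

Run two small machines in parallel and take their product. One (13 states) tracks the last 2 symbols read; the other (3 states) tracks partial matches of the forbidden pattern `ab`. Each combined state is a pair, one component from each; accept when both components accept. Minimizing collapses redundant product states.
With 5 states:
        a   b   c  
>  q0   q1  q0  q0 
   q1   q2  q3  q4 
 * q2   q2  q3  q4 
   q3   q3  q3  q3 
 * q4   q1  q0  q0 
(> = start, * = accepting)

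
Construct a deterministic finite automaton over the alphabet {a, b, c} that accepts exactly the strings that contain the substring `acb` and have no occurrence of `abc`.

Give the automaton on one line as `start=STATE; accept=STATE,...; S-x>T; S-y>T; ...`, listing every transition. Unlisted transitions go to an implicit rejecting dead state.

Build one automaton per condition and run them in lockstep. The first has 4 states tracking whether and how much of `acb` has been seen; the second has 4 states tracking partial matches of the forbidden pattern `abc`. A product state is a pair (one from each), accepting exactly when both do.
With 11 states:
          a    b    c  
>  S0     S1   S0   S0 
   S1     S1   S2   S3 
   S2     S1   S0   S4 
   S3     S1   S5   S0 
   S4     S6   S4   S4 
 * S5     S7   S5   S5 
   S6     S6   S4   S8 
 * S7     S7   S9   S5 
   S8     S6  S10   S4 
 * S9     S7   S5  S10 
   S10   S10  S10  S10 
(> = start, * = accepting)

start=S0; accept=S5,S7,S9; S0-a>S1; S0-b>S0; S0-c>S0; S1-a>S1; S1-b>S2; S1-c>S3; S2-a>S1; S2-b>S0; S2-c>S4; S3-a>S1; S3-b>S5; S3-c>S0; S4-a>S6; S4-b>S4; S4-c>S4; S5-a>S7; S5-b>S5; S5-c>S5; S6-a>S6; S6-b>S4; S6-c>S8; S7-a>S7; S7-b>S9; S7-c>S5; S8-a>S6; S8-b>S10; S8-c>S4; S9-a>S7; S9-b>S5; S9-c>S10; S10-a>S10; S10-b>S10; S10-c>S10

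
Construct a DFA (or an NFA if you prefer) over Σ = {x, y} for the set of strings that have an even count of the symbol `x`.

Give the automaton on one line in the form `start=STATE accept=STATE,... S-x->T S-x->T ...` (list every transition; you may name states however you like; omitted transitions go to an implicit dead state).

Keep the running count of `x`s modulo 2: each `x` advances along the cycle A → B → A while other symbols loop. Accept at A.
2 states suffice.
       x  y 
>* A   B  A 
   B   A  B 
(> = start, * = accepting)

start=A accept=A A-x->B A-y->A B-x->A B-y->B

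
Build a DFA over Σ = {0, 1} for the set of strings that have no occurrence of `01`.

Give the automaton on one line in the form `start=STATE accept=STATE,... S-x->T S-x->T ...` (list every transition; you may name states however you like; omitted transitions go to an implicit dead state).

start=S0 accept=S0,S1 S0-0->S1 S0-1->S0 S1-0->S1 S1-1->S2 S2-0->S2 S2-1->S2

This is the complement of 'contains `01`'. Use the same substring-matching states — S0 through S2 holding how much of `01` has just been matched — but flip the accepting set: everything except the trap S2 accepts.
A 3-state machine:
        0   1  
>* S0   S1  S0 
 * S1   S1  S2 
   S2   S2  S2 
(> = start, * = accepting)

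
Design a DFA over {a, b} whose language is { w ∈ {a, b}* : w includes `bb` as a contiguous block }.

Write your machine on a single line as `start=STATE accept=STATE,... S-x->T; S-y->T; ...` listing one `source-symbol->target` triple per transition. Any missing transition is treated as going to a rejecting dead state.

Track how much of `bb` has been matched so far: state S0 is no progress, S2 is the absorbing accept state reached once `bb` has occurred. Intermediate states record partial matches; on a mismatch, fall back to the longest reusable overlap.
With 3 states:
        a   b  
>  S0   S0  S1 
   S1   S0  S2 
 * S2   S2  S2 
(> = start, * = accepting)

start=S0; accept=S2; S0-a->S0; S0-b->S1; S1-a->S0; S1-b->S2; S2-a->S2; S2-b->S2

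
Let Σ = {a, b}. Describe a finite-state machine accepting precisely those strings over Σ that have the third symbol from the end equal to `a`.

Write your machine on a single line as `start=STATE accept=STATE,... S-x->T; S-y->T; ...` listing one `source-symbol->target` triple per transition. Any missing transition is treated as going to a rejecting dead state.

A DFA must remember the last 3 symbols (since which symbol is third-to-last isn't known until the input ends). Use one state per possible window of the last ≤3 symbols; accept from those whose window starts with `a`.
          a    b  
>  q0     q1   q2 
   q1     q3   q4 
   q2     q5   q6 
   q3     q7   q8 
   q4     q9  q10 
   q5    q11  q12 
   q6    q13  q14 
 * q7     q7   q8 
 * q8     q9  q10 
 * q9    q11  q12 
 * q10   q13  q14 
   q11    q7   q8 
   q12    q9  q10 
   q13   q11  q12 
   q14   q13  q14 
(> = start, * = accepting)

start=q0; accept=q7,q8,q9,q10; q0-a->q1; q0-b->q2; q1-a->q3; q1-b->q4; q2-a->q5; q2-b->q6; q3-a->q7; q3-b->q8; q4-a->q9; q4-b->q10; q5-a->q11; q5-b->q12; q6-a->q13; q6-b->q14; q7-a->q7; q7-b->q8; q8-a->q9; q8-b->q10; q9-a->q11; q9-b->q12; q10-a->q13; q10-b->q14; q11-a->q7; q11-b->q8; q12-a->q9; q12-b->q10; q13-a->q11; q13-b->q12; q14-a->q13; q14-b->q14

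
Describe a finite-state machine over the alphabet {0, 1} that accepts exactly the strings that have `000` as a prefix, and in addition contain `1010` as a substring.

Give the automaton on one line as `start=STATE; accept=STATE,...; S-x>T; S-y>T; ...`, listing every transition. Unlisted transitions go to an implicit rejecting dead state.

start=A; accept=I; A-0>B; A-1>C; B-0>D; B-1>C; C-0>C; C-1>C; D-0>E; D-1>C; E-0>E; E-1>F; F-0>G; F-1>F; G-0>E; G-1>H; H-0>I; H-1>F; I-0>I; I-1>I

Run two small machines in parallel and take their product. The first has 5 states tracking whether the input so far still matches the prefix `000`; the second has 5 states tracking whether and how much of `1010` has been seen. A product state is a pair (one from each), accepting exactly when both do. Minimizing collapses redundant product states.
9 states suffice.
       0  1 
>  A   B  C 
   B   D  C 
   C   C  C 
   D   E  C 
   E   E  F 
   F   G  F 
   G   E  H 
   H   I  F 
 * I   I  I 
(> = start, * = accepting)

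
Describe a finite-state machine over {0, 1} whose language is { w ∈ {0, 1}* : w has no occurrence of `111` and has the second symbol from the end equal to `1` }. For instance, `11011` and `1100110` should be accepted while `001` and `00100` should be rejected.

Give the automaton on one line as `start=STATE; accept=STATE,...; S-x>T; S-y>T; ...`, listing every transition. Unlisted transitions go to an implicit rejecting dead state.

start=S0; accept=S5,S6; S0-0>S1; S0-1>S2; S1-0>S3; S1-1>S4; S2-0>S5; S2-1>S6; S3-0>S3; S3-1>S4; S4-0>S5; S4-1>S6; S5-0>S3; S5-1>S4; S6-0>S5; S6-1>S7; S7-0>S8; S7-1>S7; S8-0>S9; S8-1>S10; S9-0>S9; S9-1>S10; S10-0>S8; S10-1>S7

Run two small machines in parallel and take their product. One (4 states) tracks partial matches of the forbidden pattern `111`; the other (7 states) tracks the last 2 symbols read. Each combined state is a pair, one component from each; accept when both components accept.
With 11 states:
          0    1  
>  S0     S1   S2 
   S1     S3   S4 
   S2     S5   S6 
   S3     S3   S4 
   S4     S5   S6 
 * S5     S3   S4 
 * S6     S5   S7 
   S7     S8   S7 
   S8     S9  S10 
   S9     S9  S10 
   S10    S8   S7 
(> = start, * = accepting)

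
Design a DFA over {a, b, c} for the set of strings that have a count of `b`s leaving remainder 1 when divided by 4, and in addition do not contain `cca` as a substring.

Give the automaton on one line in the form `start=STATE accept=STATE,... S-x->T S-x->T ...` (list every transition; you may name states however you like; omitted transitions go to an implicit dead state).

Build one automaton per condition and run them in lockstep. One (4 states) tracks the count of `b`s modulo 4; the other (4 states) tracks partial matches of the forbidden pattern `cca`. Each combined state is a pair, one component from each; accept when both components accept.
A 16-state machine:
          a    b    c  
>  q0     q0   q1   q2 
 * q1     q1   q3   q4 
   q2     q0   q1   q5 
   q3     q3   q6   q7 
 * q4     q1   q3   q8 
   q5     q9   q1   q5 
   q6     q6   q0  q10 
   q7     q3   q6  q11 
 * q8    q12   q3   q8 
   q9     q9  q12   q9 
   q10    q6   q0  q13 
   q11   q14   q6  q11 
   q12   q12  q14  q12 
   q13   q15   q0  q13 
   q14   q14  q15  q14 
   q15   q15   q9  q15 
(> = start, * = accepting)

start=q0 accept=q1,q4,q8 q0-a->q0 q0-b->q1 q0-c->q2 q1-a->q1 q1-b->q3 q1-c->q4 q2-a->q0 q2-b->q1 q2-c->q5 q3-a->q3 q3-b->q6 q3-c->q7 q4-a->q1 q4-b->q3 q4-c->q8 q5-a->q9 q5-b->q1 q5-c->q5 q6-a->q6 q6-b->q0 q6-c->q10 q7-a->q3 q7-b->q6 q7-c->q11 q8-a->q12 q8-b->q3 q8-c->q8 q9-a->q9 q9-b->q12 q9-c->q9 q10-a->q6 q10-b->q0 q10-c->q13 q11-a->q14 q11-b->q6 q11-c->q11 q12-a->q12 q12-b->q14 q12-c->q12 q13-a->q15 q13-b->q0 q13-c->q13 q14-a->q14 q14-b->q15 q14-c->q14 q15-a->q15 q15-b->q9 q15-c->q15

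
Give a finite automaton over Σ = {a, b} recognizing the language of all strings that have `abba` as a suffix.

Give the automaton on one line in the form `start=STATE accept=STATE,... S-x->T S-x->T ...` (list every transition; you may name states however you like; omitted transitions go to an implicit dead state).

Let each state record the length of the longest suffix of the input read so far that is also a prefix of `abba`. q1 means the last symbol is `a`; q2 means the last 2 symbols are `ab`; q3 means the last 3 symbols are `abb`; q4 means the last 4 symbols are `abba`. Accept only at q4, where the string currently ends in `abba`.
5 states suffice.
        a   b  
>  q0   q1  q0 
   q1   q1  q2 
   q2   q1  q3 
   q3   q4  q0 
 * q4   q1  q2 
(> = start, * = accepting)

start=q0 accept=q4 q0-a->q1 q0-b->q0 q1-a->q1 q1-b->q2 q2-a->q1 q2-b->q3 q3-a->q4 q3-b->q0 q4-a->q1 q4-b->q2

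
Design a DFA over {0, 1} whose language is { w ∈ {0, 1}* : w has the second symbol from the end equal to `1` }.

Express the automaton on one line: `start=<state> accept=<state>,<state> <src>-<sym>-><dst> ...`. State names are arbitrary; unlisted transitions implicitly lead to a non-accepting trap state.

start=q0 accept=q5,q6 q0-0->q1 q0-1->q2 q1-0->q3 q1-1->q4 q2-0->q5 q2-1->q6 q3-0->q3 q3-1->q4 q4-0->q5 q4-1->q6 q5-0->q3 q5-1->q4 q6-0->q5 q6-1->q6

Because acceptance depends on a position counted from the end, the machine has to buffer the most recent 2 symbols. Make each state the string of the last up-to-2 symbols read; on input `x` shift the window left and append `x`. Accept when the buffered window has length 2 and begins with `1`.
7 states suffice.
        0   1  
>  q0   q1  q2 
   q1   q3  q4 
   q2   q5  q6 
   q3   q3  q4 
   q4   q5  q6 
 * q5   q3  q4 
 * q6   q5  q6 
(> = start, * = accepting)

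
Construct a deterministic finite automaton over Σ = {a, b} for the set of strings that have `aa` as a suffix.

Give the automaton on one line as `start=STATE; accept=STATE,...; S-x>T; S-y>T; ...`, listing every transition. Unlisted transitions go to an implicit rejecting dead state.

Let each state record the length of the longest suffix of the input read so far that is also a prefix of `aa`. q1 means the last symbol is `a`; q2 means the last 2 symbols are `aa`. Accept only at q2, where the string currently ends in `aa`.
3 states suffice.
        a   b  
>  q0   q1  q0 
   q1   q2  q0 
 * q2   q2  q0 
(> = start, * = accepting)

start=q0; accept=q2; q0-a>q1; q0-b>q0; q1-a>q2; q1-b>q0; q2-a>q2; q2-b>q0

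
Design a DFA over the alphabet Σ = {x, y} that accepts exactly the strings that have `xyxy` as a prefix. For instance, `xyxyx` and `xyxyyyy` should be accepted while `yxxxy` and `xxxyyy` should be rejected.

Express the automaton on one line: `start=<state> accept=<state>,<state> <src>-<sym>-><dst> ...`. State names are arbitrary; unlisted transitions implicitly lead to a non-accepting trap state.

start=q0 accept=q4 q0-x->q1 q0-y->q5 q1-x->q5 q1-y->q2 q2-x->q3 q2-y->q5 q3-x->q5 q3-y->q4 q4-x->q4 q4-y->q4 q5-x->q5 q5-y->q5

Walk along `xyxy` while the input agrees: from q0 take `x` to q1, and so on. Any deviation drops to the rejecting sink q5. Once q4 is reached the prefix is confirmed and every continuation is accepted.
A 6-state machine:
        x   y  
>  q0   q1  q5 
   q1   q5  q2 
   q2   q3  q5 
   q3   q5  q4 
 * q4   q4  q4 
   q5   q5  q5 
(> = start, * = accepting)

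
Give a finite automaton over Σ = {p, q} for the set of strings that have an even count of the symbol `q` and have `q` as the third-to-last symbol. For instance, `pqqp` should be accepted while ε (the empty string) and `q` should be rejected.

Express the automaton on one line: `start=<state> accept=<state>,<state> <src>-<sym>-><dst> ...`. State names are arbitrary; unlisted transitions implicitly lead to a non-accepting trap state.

Build one automaton per condition and run them in lockstep. One (2 states) tracks the count of `q`s modulo 2; the other (15 states) tracks the last 3 symbols read. Each combined state is a pair, one component from each; accept when both components accept.
          p    q  
>  s0     s1   s2 
   s1     s3   s4 
   s2     s5   s6 
   s3     s7   s8 
   s4     s9  s10 
   s5    s11  s12 
   s6    s13  s14 
   s7     s7   s8 
   s8     s9  s10 
   s9    s11  s12 
   s10   s13  s14 
   s11   s15  s16 
 * s12   s17  s18 
 * s13   s19  s20 
   s14   s21  s22 
   s15   s15  s16 
   s16   s17  s18 
   s17   s19  s20 
   s18   s21  s22 
 * s19    s7   s8 
   s20    s9  s10 
   s21   s11  s12 
 * s22   s13  s14 
(> = start, * = accepting)

start=s0 accept=s12,s13,s19,s22 s0-p->s1 s0-q->s2 s1-p->s3 s1-q->s4 s2-p->s5 s2-q->s6 s3-p->s7 s3-q->s8 s4-p->s9 s4-q->s10 s5-p->s11 s5-q->s12 s6-p->s13 s6-q->s14 s7-p->s7 s7-q->s8 s8-p->s9 s8-q->s10 s9-p->s11 s9-q->s12 s10-p->s13 s10-q->s14 s11-p->s15 s11-q->s16 s12-p->s17 s12-q->s18 s13-p->s19 s13-q->s20 s14-p->s21 s14-q->s22 s15-p->s15 s15-q->s16 s16-p->s17 s16-q->s18 s17-p->s19 s17-q->s20 s18-p->s21 s18-q->s22 s19-p->s7 s19-q->s8 s20-p->s9 s20-q->s10 s21-p->s11 s21-q->s12 s22-p->s13 s22-q->s14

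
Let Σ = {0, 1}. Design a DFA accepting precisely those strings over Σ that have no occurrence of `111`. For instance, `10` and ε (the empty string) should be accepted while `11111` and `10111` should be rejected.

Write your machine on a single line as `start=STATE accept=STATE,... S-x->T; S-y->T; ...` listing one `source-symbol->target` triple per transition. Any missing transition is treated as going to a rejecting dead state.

Track partial matches of the forbidden pattern `111`. State s3 is a dead state reached once `111` has occurred; every other state accepts. s0 means no part of `111` is currently matched.
        0   1  
>* s0   s0  s1 
 * s1   s0  s2 
 * s2   s0  s3 
   s3   s3  s3 
(> = start, * = accepting)

start=s0; accept=s0,s1,s2; s0-0->s0; s0-1->s1; s1-0->s0; s1-1->s2; s2-0->s0; s2-1->s3; s3-0->s3; s3-1->s3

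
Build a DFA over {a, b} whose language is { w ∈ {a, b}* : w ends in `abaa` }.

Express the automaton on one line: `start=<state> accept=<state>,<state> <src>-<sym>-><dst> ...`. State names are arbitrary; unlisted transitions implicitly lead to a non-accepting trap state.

Let each state record the length of the longest suffix of the input read so far that is also a prefix of `abaa`. q1 means the last symbol is `a`; q2 means the last 2 symbols are `ab`; q3 means the last 3 symbols are `aba`; q4 means the last 4 symbols are `abaa`. Accept only at q4, where the string currently ends in `abaa`.
A 5-state machine:
        a   b  
>  q0   q1  q0 
   q1   q1  q2 
   q2   q3  q0 
   q3   q4  q2 
 * q4   q1  q2 
(> = start, * = accepting)

start=q0 accept=q4 q0-a->q1 q0-b->q0 q1-a->q1 q1-b->q2 q2-a->q3 q2-b->q0 q3-a->q4 q3-b->q2 q4-a->q1 q4-b->q2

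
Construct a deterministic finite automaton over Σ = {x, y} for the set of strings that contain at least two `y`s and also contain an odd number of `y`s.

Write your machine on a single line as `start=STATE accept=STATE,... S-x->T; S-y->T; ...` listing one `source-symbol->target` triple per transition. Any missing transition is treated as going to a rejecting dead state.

Run two small machines in parallel and take their product. The first has 4 states tracking the count of `y`s, saturating at 3; the second has 2 states tracking the count of `y`s modulo 2. A product state is a pair (one from each), accepting exactly when both do. Equivalent product states are then merged.
With 4 states:
        x   y  
>  s0   s0  s1 
   s1   s1  s2 
   s2   s2  s3 
 * s3   s3  s2 
(> = start, * = accepting)

start=s0; accept=s3; s0-x->s0; s0-y->s1; s1-x->s1; s1-y->s2; s2-x->s2; s2-y->s3; s3-x->s3; s3-y->s2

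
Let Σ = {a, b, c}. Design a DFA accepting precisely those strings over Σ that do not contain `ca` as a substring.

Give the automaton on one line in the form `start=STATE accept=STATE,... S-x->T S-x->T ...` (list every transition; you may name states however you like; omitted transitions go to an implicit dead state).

Track partial matches of the forbidden pattern `ca`. State q2 is a dead state reached once `ca` has occurred; every other state accepts. q0 means no part of `ca` is currently matched.
A 3-state machine:
        a   b   c  
>* q0   q0  q0  q1 
 * q1   q2  q0  q1 
   q2   q2  q2  q2 
(> = start, * = accepting)

start=q0 accept=q0,q1 q0-a->q0 q0-b->q0 q0-c->q1 q1-a->q2 q1-b->q0 q1-c->q1 q2-a->q2 q2-b->q2 q2-c->q2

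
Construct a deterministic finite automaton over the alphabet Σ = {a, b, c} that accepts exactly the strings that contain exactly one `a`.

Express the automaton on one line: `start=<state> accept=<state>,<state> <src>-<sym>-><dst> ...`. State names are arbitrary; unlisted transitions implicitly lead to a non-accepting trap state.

Count `a`s, saturating at 2: state S0 means no `a` yet, S1 means one `a` seen, S2 means more than one. Each `a` increments (capped at S2); other symbols loop. Accept from {S1}.
3 states suffice.
        a   b   c  
>  S0   S1  S0  S0 
 * S1   S2  S1  S1 
   S2   S2  S2  S2 
(> = start, * = accepting)

start=S0 accept=S1 S0-a->S1 S0-b->S0 S0-c->S0 S1-a->S2 S1-b->S1 S1-c->S1 S2-a->S2 S2-b->S2 S2-c->S2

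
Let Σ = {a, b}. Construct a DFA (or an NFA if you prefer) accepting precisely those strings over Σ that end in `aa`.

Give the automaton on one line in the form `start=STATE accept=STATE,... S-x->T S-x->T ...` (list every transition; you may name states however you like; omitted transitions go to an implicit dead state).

Remember how much of `aa` the current input suffix matches. State q0 means no match yet; q1 means the last symbol is `a`; q2 means the last 2 symbols are `aa`. Only q2 accepts. On a mismatch, fall back to the longest proper suffix that is still a prefix of `aa`.
        a   b  
>  q0   q1  q0 
   q1   q2  q0 
 * q2   q2  q0 
(> = start, * = accepting)

start=q0 accept=q2 q0-a->q1 q0-b->q0 q1-a->q2 q1-b->q0 q2-a->q2 q2-b->q0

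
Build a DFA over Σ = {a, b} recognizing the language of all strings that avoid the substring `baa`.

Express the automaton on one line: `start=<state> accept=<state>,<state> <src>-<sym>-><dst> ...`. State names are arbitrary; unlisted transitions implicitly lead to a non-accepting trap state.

start=s0 accept=s0,s1,s2 s0-a->s0 s0-b->s1 s1-a->s2 s1-b->s1 s2-a->s3 s2-b->s1 s3-a->s3 s3-b->s3

This is the complement of 'contains `baa`'. Use the same substring-matching states — s0 through s3 holding how much of `baa` has just been matched — but flip the accepting set: everything except the trap s3 accepts.
With 4 states:
        a   b  
>* s0   s0  s1 
 * s1   s2  s1 
 * s2   s3  s1 
   s3   s3  s3 
(> = start, * = accepting)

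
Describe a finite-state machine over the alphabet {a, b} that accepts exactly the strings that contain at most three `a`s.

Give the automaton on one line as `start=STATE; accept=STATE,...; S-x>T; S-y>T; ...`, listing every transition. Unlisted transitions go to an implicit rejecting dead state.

Count `a`s, saturating at 4: states s0 through s3 mean 0 through 3 `a`s seen; s4 means more than 3. Each `a` increments (capped at s4); other symbols loop. Accept from {s0, s1, s2, s3}.
5 states suffice.
        a   b  
>* s0   s1  s0 
 * s1   s2  s1 
 * s2   s3  s2 
 * s3   s4  s3 
   s4   s4  s4 
(> = start, * = accepting)

start=s0; accept=s0,s1,s2,s3; s0-a>s1; s0-b>s0; s1-a>s2; s1-b>s1; s2-a>s3; s2-b>s2; s3-a>s4; s3-b>s3; s4-a>s4; s4-b>s4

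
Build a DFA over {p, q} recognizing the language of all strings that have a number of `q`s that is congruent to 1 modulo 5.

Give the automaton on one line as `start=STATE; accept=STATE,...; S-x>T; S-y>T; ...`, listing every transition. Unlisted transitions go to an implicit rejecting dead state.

The only thing that matters is how many `q`s have appeared, reduced mod 5. Use one state per residue: A for 0, …, E for 4. Reading `q` moves to the next residue; anything else stays put. B is accepting.
A 5-state machine:
       p  q 
>  A   A  B 
 * B   B  C 
   C   C  D 
   D   D  E 
   E   E  A 
(> = start, * = accepting)

start=A; accept=B; A-p>A; A-q>B; B-p>B; B-q>C; C-p>C; C-q>D; D-p>D; D-q>E; E-p>E; E-q>A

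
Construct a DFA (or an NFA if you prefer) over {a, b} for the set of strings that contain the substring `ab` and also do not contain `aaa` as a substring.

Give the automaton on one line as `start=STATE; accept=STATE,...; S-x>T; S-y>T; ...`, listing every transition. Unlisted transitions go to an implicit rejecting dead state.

start=S0; accept=S3,S5,S6; S0-a>S1; S0-b>S0; S1-a>S2; S1-b>S3; S2-a>S4; S2-b>S3; S3-a>S5; S3-b>S3; S4-a>S4; S4-b>S4; S5-a>S6; S5-b>S3; S6-a>S4; S6-b>S3

Run two small machines in parallel and take their product. The first has 3 states tracking whether and how much of `ab` has been seen; the second has 4 states tracking partial matches of the forbidden pattern `aaa`. A product state is a pair (one from each), accepting exactly when both do. Equivalent product states are then merged.
With 7 states:
        a   b  
>  S0   S1  S0 
   S1   S2  S3 
   S2   S4  S3 
 * S3   S5  S3 
   S4   S4  S4 
 * S5   S6  S3 
 * S6   S4  S3 
(> = start, * = accepting)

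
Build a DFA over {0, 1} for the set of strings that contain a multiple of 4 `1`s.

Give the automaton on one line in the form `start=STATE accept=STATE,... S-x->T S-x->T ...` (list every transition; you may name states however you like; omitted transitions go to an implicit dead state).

Keep the running count of `1`s modulo 4: each `1` advances along the cycle S0 → S1 → S2 → S3 → S0 while other symbols loop. Accept at S0.
A 4-state machine:
        0   1  
>* S0   S0  S1 
   S1   S1  S2 
   S2   S2  S3 
   S3   S3  S0 
(> = start, * = accepting)

start=S0 accept=S0 S0-0->S0 S0-1->S1 S1-0->S1 S1-1->S2 S2-0->S2 S2-1->S3 S3-0->S3 S3-1->S0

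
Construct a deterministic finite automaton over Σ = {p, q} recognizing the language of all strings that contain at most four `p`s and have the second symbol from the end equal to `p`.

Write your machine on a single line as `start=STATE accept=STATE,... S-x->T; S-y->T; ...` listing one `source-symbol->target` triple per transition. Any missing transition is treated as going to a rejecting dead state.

start=A; accept=C,D,E,F,I,J,N; A-p->B; A-q->A; B-p->C; B-q->D; C-p->E; C-q->F; D-p->G; D-q->H; E-p->I; E-q->J; F-p->K; F-q->L; G-p->E; G-q->F; H-p->G; H-q->H; I-p->M; I-q->N; J-p->O; J-q->P; K-p->I; K-q->J; L-p->K; L-q->L; M-p->M; M-q->M; N-p->M; N-q->M; O-p->M; O-q->N; P-p->O; P-q->P

Run two small machines in parallel and take their product. The first has 6 states tracking the count of `p`s, saturating at 5; the second has 7 states tracking the last 2 symbols read. A product state is a pair (one from each), accepting exactly when both do. Equivalent product states are then merged.
       p  q 
>  A   B  A 
   B   C  D 
 * C   E  F 
 * D   G  H 
 * E   I  J 
 * F   K  L 
   G   E  F 
   H   G  H 
 * I   M  N 
 * J   O  P 
   K   I  J 
   L   K  L 
   M   M  M 
 * N   M  M 
   O   M  N 
   P   O  P 
(> = start, * = accepting)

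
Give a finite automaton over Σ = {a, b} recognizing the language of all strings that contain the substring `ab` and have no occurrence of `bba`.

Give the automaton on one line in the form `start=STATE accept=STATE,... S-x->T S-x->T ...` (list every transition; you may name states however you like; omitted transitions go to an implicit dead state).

Run two small machines in parallel and take their product. One (3 states) tracks whether and how much of `ab` has been seen; the other (4 states) tracks partial matches of the forbidden pattern `bba`. Each combined state is a pair, one component from each; accept when both components accept. After merging equivalent states the machine shrinks.
7 states suffice.
        a   b  
>  s0   s1  s2 
   s1   s1  s3 
   s2   s1  s4 
 * s3   s5  s6 
   s4   s4  s4 
 * s5   s5  s3 
 * s6   s4  s6 
(> = start, * = accepting)

start=s0 accept=s3,s5,s6 s0-a->s1 s0-b->s2 s1-a->s1 s1-b->s3 s2-a->s1 s2-b->s4 s3-a->s5 s3-b->s6 s4-a->s4 s4-b->s4 s5-a->s5 s5-b->s3 s6-a->s4 s6-b->s6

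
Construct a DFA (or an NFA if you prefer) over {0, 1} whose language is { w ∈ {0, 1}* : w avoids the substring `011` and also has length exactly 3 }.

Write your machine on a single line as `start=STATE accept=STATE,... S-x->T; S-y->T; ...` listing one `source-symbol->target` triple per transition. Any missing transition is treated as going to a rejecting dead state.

Handle the two conditions separately and then intersect. The first has 4 states tracking partial matches of the forbidden pattern `011`; the second has 5 states tracking the input length, saturating at 4. A product state is a pair (one from each), accepting exactly when both do.
With 14 states:
       0  1 
>  A   B  C 
   B   D  E 
   C   D  F 
   D   G  H 
   E   G  I 
   F   G  J 
 * G   K  L 
 * H   K  M 
   I   M  M 
 * J   K  N 
   K   K  L 
   L   K  M 
   M   M  M 
   N   K  N 
(> = start, * = accepting)

start=A; accept=G,H,J; A-0->B; A-1->C; B-0->D; B-1->E; C-0->D; C-1->F; D-0->G; D-1->H; E-0->G; E-1->I; F-0->G; F-1->J; G-0->K; G-1->L; H-0->K; H-1->M; I-0->M; I-1->M; J-0->K; J-1->N; K-0->K; K-1->L; L-0->K; L-1->M; M-0->M; M-1->M; N-0->K; N-1->N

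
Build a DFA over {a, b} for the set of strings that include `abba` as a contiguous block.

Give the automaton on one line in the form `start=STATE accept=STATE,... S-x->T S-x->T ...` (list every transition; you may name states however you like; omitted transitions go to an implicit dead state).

Track how much of `abba` has been matched so far: state q0 is no progress, q4 is the absorbing accept state reached once `abba` has occurred. Intermediate states record partial matches; on a mismatch, fall back to the longest reusable overlap.
With 5 states:
        a   b  
>  q0   q1  q0 
   q1   q1  q2 
   q2   q1  q3 
   q3   q4  q0 
 * q4   q4  q4 
(> = start, * = accepting)

start=q0 accept=q4 q0-a->q1 q0-b->q0 q1-a->q1 q1-b->q2 q2-a->q1 q2-b->q3 q3-a->q4 q3-b->q0 q4-a->q4 q4-b->q4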